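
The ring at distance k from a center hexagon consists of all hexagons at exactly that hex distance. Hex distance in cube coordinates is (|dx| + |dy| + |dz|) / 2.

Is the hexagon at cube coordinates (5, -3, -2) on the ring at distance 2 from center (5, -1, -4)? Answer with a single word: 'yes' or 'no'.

|px - cx| = |5 - 5| = 0
|py - cy| = |-3 - (-1)| = 2
|pz - cz| = |-2 - (-4)| = 2
distance = (0+2+2)/2 = 4/2 = 2
radius = 2; distance == radius -> yes

Answer: yes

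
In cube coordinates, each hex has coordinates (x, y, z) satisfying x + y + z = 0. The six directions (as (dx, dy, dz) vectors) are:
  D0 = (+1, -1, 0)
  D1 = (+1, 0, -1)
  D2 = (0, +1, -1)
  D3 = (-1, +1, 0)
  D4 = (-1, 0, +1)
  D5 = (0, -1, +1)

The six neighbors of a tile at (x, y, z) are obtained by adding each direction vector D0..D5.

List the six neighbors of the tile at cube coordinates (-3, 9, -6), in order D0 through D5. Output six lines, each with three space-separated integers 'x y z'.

Center: (-3, 9, -6). Add each direction:
  D0: (-3, 9, -6) + (1, -1, 0) = (-2, 8, -6)
  D1: (-3, 9, -6) + (1, 0, -1) = (-2, 9, -7)
  D2: (-3, 9, -6) + (0, 1, -1) = (-3, 10, -7)
  D3: (-3, 9, -6) + (-1, 1, 0) = (-4, 10, -6)
  D4: (-3, 9, -6) + (-1, 0, 1) = (-4, 9, -5)
  D5: (-3, 9, -6) + (0, -1, 1) = (-3, 8, -5)

Answer: -2 8 -6
-2 9 -7
-3 10 -7
-4 10 -6
-4 9 -5
-3 8 -5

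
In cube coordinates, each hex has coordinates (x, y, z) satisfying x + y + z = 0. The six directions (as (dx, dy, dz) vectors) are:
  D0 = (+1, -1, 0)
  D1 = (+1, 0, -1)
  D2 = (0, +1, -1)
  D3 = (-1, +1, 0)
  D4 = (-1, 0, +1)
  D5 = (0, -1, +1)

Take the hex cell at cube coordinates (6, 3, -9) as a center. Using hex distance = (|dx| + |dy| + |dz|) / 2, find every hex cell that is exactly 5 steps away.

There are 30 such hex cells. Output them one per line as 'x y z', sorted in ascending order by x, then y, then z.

Walk ring at distance 5 from (6, 3, -9):
Start at center + D4*5 = (1, 3, -4)
  hex 0: (1, 3, -4)
  hex 1: (2, 2, -4)
  hex 2: (3, 1, -4)
  hex 3: (4, 0, -4)
  hex 4: (5, -1, -4)
  hex 5: (6, -2, -4)
  hex 6: (7, -2, -5)
  hex 7: (8, -2, -6)
  hex 8: (9, -2, -7)
  hex 9: (10, -2, -8)
  hex 10: (11, -2, -9)
  hex 11: (11, -1, -10)
  hex 12: (11, 0, -11)
  hex 13: (11, 1, -12)
  hex 14: (11, 2, -13)
  hex 15: (11, 3, -14)
  hex 16: (10, 4, -14)
  hex 17: (9, 5, -14)
  hex 18: (8, 6, -14)
  hex 19: (7, 7, -14)
  hex 20: (6, 8, -14)
  hex 21: (5, 8, -13)
  hex 22: (4, 8, -12)
  hex 23: (3, 8, -11)
  hex 24: (2, 8, -10)
  hex 25: (1, 8, -9)
  hex 26: (1, 7, -8)
  hex 27: (1, 6, -7)
  hex 28: (1, 5, -6)
  hex 29: (1, 4, -5)
Sorted: 30 hexes.

Answer: 1 3 -4
1 4 -5
1 5 -6
1 6 -7
1 7 -8
1 8 -9
2 2 -4
2 8 -10
3 1 -4
3 8 -11
4 0 -4
4 8 -12
5 -1 -4
5 8 -13
6 -2 -4
6 8 -14
7 -2 -5
7 7 -14
8 -2 -6
8 6 -14
9 -2 -7
9 5 -14
10 -2 -8
10 4 -14
11 -2 -9
11 -1 -10
11 0 -11
11 1 -12
11 2 -13
11 3 -14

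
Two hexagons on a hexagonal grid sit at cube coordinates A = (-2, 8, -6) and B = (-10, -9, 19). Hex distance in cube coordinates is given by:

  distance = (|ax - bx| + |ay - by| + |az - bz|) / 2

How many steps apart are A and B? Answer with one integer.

|ax - bx| = |-2 - (-10)| = 8
|ay - by| = |8 - (-9)| = 17
|az - bz| = |-6 - 19| = 25
distance = (8 + 17 + 25) / 2 = 50 / 2 = 25

Answer: 25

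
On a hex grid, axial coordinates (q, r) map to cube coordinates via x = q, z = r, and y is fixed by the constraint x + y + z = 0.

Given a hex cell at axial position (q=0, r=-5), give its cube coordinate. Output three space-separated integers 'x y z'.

x = q = 0
z = r = -5
y = -x - z = -(0) - (-5) = 5

Answer: 0 5 -5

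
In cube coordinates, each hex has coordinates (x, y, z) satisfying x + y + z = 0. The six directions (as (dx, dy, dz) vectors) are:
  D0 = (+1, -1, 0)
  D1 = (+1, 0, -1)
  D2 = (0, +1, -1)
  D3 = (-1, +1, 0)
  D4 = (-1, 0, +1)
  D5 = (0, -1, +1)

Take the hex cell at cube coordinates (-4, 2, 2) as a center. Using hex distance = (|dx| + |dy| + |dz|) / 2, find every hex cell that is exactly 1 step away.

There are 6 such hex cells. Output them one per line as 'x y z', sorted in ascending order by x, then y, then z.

Answer: -5 2 3
-5 3 2
-4 1 3
-4 3 1
-3 1 2
-3 2 1

Derivation:
Walk ring at distance 1 from (-4, 2, 2):
Start at center + D4*1 = (-5, 2, 3)
  hex 0: (-5, 2, 3)
  hex 1: (-4, 1, 3)
  hex 2: (-3, 1, 2)
  hex 3: (-3, 2, 1)
  hex 4: (-4, 3, 1)
  hex 5: (-5, 3, 2)
Sorted: 6 hexes.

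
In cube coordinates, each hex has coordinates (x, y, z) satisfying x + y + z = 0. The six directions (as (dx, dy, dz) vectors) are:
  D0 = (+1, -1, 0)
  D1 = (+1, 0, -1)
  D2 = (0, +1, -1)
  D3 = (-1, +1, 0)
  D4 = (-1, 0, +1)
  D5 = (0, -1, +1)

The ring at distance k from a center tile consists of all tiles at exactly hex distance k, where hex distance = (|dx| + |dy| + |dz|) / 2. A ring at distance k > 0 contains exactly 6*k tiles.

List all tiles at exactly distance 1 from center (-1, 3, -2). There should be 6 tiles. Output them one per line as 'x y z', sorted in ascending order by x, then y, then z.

Answer: -2 3 -1
-2 4 -2
-1 2 -1
-1 4 -3
0 2 -2
0 3 -3

Derivation:
Walk ring at distance 1 from (-1, 3, -2):
Start at center + D4*1 = (-2, 3, -1)
  hex 0: (-2, 3, -1)
  hex 1: (-1, 2, -1)
  hex 2: (0, 2, -2)
  hex 3: (0, 3, -3)
  hex 4: (-1, 4, -3)
  hex 5: (-2, 4, -2)
Sorted: 6 hexes.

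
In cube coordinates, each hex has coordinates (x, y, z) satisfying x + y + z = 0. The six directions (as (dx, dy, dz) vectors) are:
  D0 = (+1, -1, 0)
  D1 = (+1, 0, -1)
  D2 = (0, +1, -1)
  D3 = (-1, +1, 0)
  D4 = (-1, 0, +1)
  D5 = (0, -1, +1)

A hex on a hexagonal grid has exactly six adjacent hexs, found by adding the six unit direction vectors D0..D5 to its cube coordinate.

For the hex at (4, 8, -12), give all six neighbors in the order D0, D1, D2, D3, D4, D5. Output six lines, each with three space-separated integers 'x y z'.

Answer: 5 7 -12
5 8 -13
4 9 -13
3 9 -12
3 8 -11
4 7 -11

Derivation:
Center: (4, 8, -12). Add each direction:
  D0: (4, 8, -12) + (1, -1, 0) = (5, 7, -12)
  D1: (4, 8, -12) + (1, 0, -1) = (5, 8, -13)
  D2: (4, 8, -12) + (0, 1, -1) = (4, 9, -13)
  D3: (4, 8, -12) + (-1, 1, 0) = (3, 9, -12)
  D4: (4, 8, -12) + (-1, 0, 1) = (3, 8, -11)
  D5: (4, 8, -12) + (0, -1, 1) = (4, 7, -11)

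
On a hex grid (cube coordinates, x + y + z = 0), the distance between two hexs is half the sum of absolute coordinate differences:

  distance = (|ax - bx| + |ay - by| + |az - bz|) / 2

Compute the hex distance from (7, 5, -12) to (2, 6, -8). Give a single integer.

Answer: 5

Derivation:
|ax - bx| = |7 - 2| = 5
|ay - by| = |5 - 6| = 1
|az - bz| = |-12 - (-8)| = 4
distance = (5 + 1 + 4) / 2 = 10 / 2 = 5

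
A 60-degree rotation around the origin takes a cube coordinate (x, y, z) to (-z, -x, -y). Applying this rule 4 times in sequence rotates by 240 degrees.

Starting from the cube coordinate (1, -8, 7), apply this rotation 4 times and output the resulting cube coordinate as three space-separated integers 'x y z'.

Start: (1, -8, 7)
Step 1: (1, -8, 7) -> (-(7), -(1), -(-8)) = (-7, -1, 8)
Step 2: (-7, -1, 8) -> (-(8), -(-7), -(-1)) = (-8, 7, 1)
Step 3: (-8, 7, 1) -> (-(1), -(-8), -(7)) = (-1, 8, -7)
Step 4: (-1, 8, -7) -> (-(-7), -(-1), -(8)) = (7, 1, -8)

Answer: 7 1 -8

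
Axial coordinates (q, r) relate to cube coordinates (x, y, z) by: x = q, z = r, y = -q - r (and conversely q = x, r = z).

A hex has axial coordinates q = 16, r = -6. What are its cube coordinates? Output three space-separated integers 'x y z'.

x = q = 16
z = r = -6
y = -x - z = -(16) - (-6) = -10

Answer: 16 -10 -6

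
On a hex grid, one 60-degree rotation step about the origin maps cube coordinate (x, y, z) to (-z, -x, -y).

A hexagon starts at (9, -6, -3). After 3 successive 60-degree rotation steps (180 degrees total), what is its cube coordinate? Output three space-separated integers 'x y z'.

Answer: -9 6 3

Derivation:
Start: (9, -6, -3)
Step 1: (9, -6, -3) -> (-(-3), -(9), -(-6)) = (3, -9, 6)
Step 2: (3, -9, 6) -> (-(6), -(3), -(-9)) = (-6, -3, 9)
Step 3: (-6, -3, 9) -> (-(9), -(-6), -(-3)) = (-9, 6, 3)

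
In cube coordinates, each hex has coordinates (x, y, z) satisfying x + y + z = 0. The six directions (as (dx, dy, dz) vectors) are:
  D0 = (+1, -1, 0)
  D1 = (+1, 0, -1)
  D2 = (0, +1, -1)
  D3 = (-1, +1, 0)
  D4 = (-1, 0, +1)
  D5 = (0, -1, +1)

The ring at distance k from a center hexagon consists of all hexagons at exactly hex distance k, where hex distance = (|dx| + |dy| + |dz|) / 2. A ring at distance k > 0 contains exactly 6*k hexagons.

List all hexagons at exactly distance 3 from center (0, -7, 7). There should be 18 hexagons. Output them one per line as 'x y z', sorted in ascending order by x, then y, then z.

Walk ring at distance 3 from (0, -7, 7):
Start at center + D4*3 = (-3, -7, 10)
  hex 0: (-3, -7, 10)
  hex 1: (-2, -8, 10)
  hex 2: (-1, -9, 10)
  hex 3: (0, -10, 10)
  hex 4: (1, -10, 9)
  hex 5: (2, -10, 8)
  hex 6: (3, -10, 7)
  hex 7: (3, -9, 6)
  hex 8: (3, -8, 5)
  hex 9: (3, -7, 4)
  hex 10: (2, -6, 4)
  hex 11: (1, -5, 4)
  hex 12: (0, -4, 4)
  hex 13: (-1, -4, 5)
  hex 14: (-2, -4, 6)
  hex 15: (-3, -4, 7)
  hex 16: (-3, -5, 8)
  hex 17: (-3, -6, 9)
Sorted: 18 hexes.

Answer: -3 -7 10
-3 -6 9
-3 -5 8
-3 -4 7
-2 -8 10
-2 -4 6
-1 -9 10
-1 -4 5
0 -10 10
0 -4 4
1 -10 9
1 -5 4
2 -10 8
2 -6 4
3 -10 7
3 -9 6
3 -8 5
3 -7 4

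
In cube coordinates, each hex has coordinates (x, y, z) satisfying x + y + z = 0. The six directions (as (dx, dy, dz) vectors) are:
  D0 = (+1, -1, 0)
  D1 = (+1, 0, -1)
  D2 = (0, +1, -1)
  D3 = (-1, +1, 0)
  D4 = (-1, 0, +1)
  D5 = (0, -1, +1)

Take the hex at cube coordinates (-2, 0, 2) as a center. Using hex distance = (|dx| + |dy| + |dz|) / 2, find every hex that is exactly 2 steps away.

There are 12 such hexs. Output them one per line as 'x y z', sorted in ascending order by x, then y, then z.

Answer: -4 0 4
-4 1 3
-4 2 2
-3 -1 4
-3 2 1
-2 -2 4
-2 2 0
-1 -2 3
-1 1 0
0 -2 2
0 -1 1
0 0 0

Derivation:
Walk ring at distance 2 from (-2, 0, 2):
Start at center + D4*2 = (-4, 0, 4)
  hex 0: (-4, 0, 4)
  hex 1: (-3, -1, 4)
  hex 2: (-2, -2, 4)
  hex 3: (-1, -2, 3)
  hex 4: (0, -2, 2)
  hex 5: (0, -1, 1)
  hex 6: (0, 0, 0)
  hex 7: (-1, 1, 0)
  hex 8: (-2, 2, 0)
  hex 9: (-3, 2, 1)
  hex 10: (-4, 2, 2)
  hex 11: (-4, 1, 3)
Sorted: 12 hexes.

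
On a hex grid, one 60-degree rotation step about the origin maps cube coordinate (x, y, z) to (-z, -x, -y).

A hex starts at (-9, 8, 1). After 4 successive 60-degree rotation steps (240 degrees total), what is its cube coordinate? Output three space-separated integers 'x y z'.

Answer: 1 -9 8

Derivation:
Start: (-9, 8, 1)
Step 1: (-9, 8, 1) -> (-(1), -(-9), -(8)) = (-1, 9, -8)
Step 2: (-1, 9, -8) -> (-(-8), -(-1), -(9)) = (8, 1, -9)
Step 3: (8, 1, -9) -> (-(-9), -(8), -(1)) = (9, -8, -1)
Step 4: (9, -8, -1) -> (-(-1), -(9), -(-8)) = (1, -9, 8)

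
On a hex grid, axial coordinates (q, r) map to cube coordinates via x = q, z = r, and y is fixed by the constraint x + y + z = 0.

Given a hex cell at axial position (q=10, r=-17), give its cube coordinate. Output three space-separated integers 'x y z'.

x = q = 10
z = r = -17
y = -x - z = -(10) - (-17) = 7

Answer: 10 7 -17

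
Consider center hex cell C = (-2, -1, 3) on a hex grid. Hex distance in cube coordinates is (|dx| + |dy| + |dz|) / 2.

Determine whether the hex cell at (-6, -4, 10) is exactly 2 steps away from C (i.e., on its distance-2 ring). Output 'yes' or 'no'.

|px - cx| = |-6 - (-2)| = 4
|py - cy| = |-4 - (-1)| = 3
|pz - cz| = |10 - 3| = 7
distance = (4+3+7)/2 = 14/2 = 7
radius = 2; distance != radius -> no

Answer: no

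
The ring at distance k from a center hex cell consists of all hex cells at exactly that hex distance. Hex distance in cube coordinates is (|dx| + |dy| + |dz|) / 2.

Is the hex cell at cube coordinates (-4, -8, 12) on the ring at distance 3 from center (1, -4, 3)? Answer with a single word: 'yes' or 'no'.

|px - cx| = |-4 - 1| = 5
|py - cy| = |-8 - (-4)| = 4
|pz - cz| = |12 - 3| = 9
distance = (5+4+9)/2 = 18/2 = 9
radius = 3; distance != radius -> no

Answer: no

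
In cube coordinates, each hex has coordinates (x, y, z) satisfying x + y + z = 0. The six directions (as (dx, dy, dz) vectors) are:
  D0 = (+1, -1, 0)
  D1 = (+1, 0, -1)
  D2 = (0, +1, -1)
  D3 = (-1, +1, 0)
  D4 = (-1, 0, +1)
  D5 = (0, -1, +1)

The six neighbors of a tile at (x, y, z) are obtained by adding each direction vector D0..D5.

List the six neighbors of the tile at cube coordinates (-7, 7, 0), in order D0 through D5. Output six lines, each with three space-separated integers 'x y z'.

Answer: -6 6 0
-6 7 -1
-7 8 -1
-8 8 0
-8 7 1
-7 6 1

Derivation:
Center: (-7, 7, 0). Add each direction:
  D0: (-7, 7, 0) + (1, -1, 0) = (-6, 6, 0)
  D1: (-7, 7, 0) + (1, 0, -1) = (-6, 7, -1)
  D2: (-7, 7, 0) + (0, 1, -1) = (-7, 8, -1)
  D3: (-7, 7, 0) + (-1, 1, 0) = (-8, 8, 0)
  D4: (-7, 7, 0) + (-1, 0, 1) = (-8, 7, 1)
  D5: (-7, 7, 0) + (0, -1, 1) = (-7, 6, 1)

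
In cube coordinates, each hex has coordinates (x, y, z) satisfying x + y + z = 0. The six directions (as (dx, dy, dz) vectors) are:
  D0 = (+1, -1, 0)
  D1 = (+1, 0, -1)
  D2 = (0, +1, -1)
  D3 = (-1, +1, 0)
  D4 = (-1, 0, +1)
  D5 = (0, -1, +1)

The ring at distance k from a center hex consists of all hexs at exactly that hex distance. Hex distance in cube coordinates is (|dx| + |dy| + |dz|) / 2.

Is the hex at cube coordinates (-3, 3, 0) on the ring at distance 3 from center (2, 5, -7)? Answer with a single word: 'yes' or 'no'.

|px - cx| = |-3 - 2| = 5
|py - cy| = |3 - 5| = 2
|pz - cz| = |0 - (-7)| = 7
distance = (5+2+7)/2 = 14/2 = 7
radius = 3; distance != radius -> no

Answer: no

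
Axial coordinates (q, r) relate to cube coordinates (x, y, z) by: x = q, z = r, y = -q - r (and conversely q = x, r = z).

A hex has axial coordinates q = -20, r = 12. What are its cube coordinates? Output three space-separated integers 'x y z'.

Answer: -20 8 12

Derivation:
x = q = -20
z = r = 12
y = -x - z = -(-20) - (12) = 8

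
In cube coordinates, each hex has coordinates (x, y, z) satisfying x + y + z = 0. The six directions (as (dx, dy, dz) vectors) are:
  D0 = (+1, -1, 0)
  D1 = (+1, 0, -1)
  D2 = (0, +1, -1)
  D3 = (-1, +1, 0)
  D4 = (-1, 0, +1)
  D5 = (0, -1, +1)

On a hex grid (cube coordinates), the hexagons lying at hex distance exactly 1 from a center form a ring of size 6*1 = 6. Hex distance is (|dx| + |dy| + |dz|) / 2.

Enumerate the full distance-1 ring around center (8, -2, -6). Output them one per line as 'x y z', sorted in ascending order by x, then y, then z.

Walk ring at distance 1 from (8, -2, -6):
Start at center + D4*1 = (7, -2, -5)
  hex 0: (7, -2, -5)
  hex 1: (8, -3, -5)
  hex 2: (9, -3, -6)
  hex 3: (9, -2, -7)
  hex 4: (8, -1, -7)
  hex 5: (7, -1, -6)
Sorted: 6 hexes.

Answer: 7 -2 -5
7 -1 -6
8 -3 -5
8 -1 -7
9 -3 -6
9 -2 -7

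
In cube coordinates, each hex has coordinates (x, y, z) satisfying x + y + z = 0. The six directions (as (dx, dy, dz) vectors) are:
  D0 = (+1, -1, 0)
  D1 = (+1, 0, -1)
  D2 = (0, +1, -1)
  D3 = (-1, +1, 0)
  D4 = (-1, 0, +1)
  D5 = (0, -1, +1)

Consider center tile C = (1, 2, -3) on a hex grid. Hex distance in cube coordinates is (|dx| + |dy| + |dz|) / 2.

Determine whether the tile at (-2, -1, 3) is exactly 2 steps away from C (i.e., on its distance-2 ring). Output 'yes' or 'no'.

|px - cx| = |-2 - 1| = 3
|py - cy| = |-1 - 2| = 3
|pz - cz| = |3 - (-3)| = 6
distance = (3+3+6)/2 = 12/2 = 6
radius = 2; distance != radius -> no

Answer: no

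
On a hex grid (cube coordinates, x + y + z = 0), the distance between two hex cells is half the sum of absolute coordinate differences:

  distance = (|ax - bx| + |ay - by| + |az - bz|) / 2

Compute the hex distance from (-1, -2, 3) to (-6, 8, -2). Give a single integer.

|ax - bx| = |-1 - (-6)| = 5
|ay - by| = |-2 - 8| = 10
|az - bz| = |3 - (-2)| = 5
distance = (5 + 10 + 5) / 2 = 20 / 2 = 10

Answer: 10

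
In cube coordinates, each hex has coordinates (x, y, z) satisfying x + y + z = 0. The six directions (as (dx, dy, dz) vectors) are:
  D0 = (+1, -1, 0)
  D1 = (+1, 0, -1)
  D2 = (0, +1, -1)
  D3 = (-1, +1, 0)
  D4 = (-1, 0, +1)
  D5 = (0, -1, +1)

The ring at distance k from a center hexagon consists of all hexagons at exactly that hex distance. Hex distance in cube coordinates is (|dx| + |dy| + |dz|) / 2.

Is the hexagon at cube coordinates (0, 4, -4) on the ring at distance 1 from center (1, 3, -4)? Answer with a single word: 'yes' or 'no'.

Answer: yes

Derivation:
|px - cx| = |0 - 1| = 1
|py - cy| = |4 - 3| = 1
|pz - cz| = |-4 - (-4)| = 0
distance = (1+1+0)/2 = 2/2 = 1
radius = 1; distance == radius -> yes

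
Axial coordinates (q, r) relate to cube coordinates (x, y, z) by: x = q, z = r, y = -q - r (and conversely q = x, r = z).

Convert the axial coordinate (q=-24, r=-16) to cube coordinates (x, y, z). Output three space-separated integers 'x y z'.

Answer: -24 40 -16

Derivation:
x = q = -24
z = r = -16
y = -x - z = -(-24) - (-16) = 40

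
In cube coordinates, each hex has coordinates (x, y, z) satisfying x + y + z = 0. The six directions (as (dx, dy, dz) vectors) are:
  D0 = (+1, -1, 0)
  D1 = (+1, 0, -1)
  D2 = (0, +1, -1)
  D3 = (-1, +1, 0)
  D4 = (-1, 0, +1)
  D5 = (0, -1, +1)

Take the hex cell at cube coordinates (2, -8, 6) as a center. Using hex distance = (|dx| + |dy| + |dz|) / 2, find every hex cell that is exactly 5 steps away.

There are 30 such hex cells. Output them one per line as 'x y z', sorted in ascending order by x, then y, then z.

Walk ring at distance 5 from (2, -8, 6):
Start at center + D4*5 = (-3, -8, 11)
  hex 0: (-3, -8, 11)
  hex 1: (-2, -9, 11)
  hex 2: (-1, -10, 11)
  hex 3: (0, -11, 11)
  hex 4: (1, -12, 11)
  hex 5: (2, -13, 11)
  hex 6: (3, -13, 10)
  hex 7: (4, -13, 9)
  hex 8: (5, -13, 8)
  hex 9: (6, -13, 7)
  hex 10: (7, -13, 6)
  hex 11: (7, -12, 5)
  hex 12: (7, -11, 4)
  hex 13: (7, -10, 3)
  hex 14: (7, -9, 2)
  hex 15: (7, -8, 1)
  hex 16: (6, -7, 1)
  hex 17: (5, -6, 1)
  hex 18: (4, -5, 1)
  hex 19: (3, -4, 1)
  hex 20: (2, -3, 1)
  hex 21: (1, -3, 2)
  hex 22: (0, -3, 3)
  hex 23: (-1, -3, 4)
  hex 24: (-2, -3, 5)
  hex 25: (-3, -3, 6)
  hex 26: (-3, -4, 7)
  hex 27: (-3, -5, 8)
  hex 28: (-3, -6, 9)
  hex 29: (-3, -7, 10)
Sorted: 30 hexes.

Answer: -3 -8 11
-3 -7 10
-3 -6 9
-3 -5 8
-3 -4 7
-3 -3 6
-2 -9 11
-2 -3 5
-1 -10 11
-1 -3 4
0 -11 11
0 -3 3
1 -12 11
1 -3 2
2 -13 11
2 -3 1
3 -13 10
3 -4 1
4 -13 9
4 -5 1
5 -13 8
5 -6 1
6 -13 7
6 -7 1
7 -13 6
7 -12 5
7 -11 4
7 -10 3
7 -9 2
7 -8 1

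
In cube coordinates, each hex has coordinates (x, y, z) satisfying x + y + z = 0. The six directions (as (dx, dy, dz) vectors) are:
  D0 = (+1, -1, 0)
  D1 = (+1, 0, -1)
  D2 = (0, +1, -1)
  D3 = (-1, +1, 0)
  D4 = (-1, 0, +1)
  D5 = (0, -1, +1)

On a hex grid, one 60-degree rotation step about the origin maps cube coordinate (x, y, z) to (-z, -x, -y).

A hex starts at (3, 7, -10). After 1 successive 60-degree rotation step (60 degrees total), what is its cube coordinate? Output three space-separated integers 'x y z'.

Answer: 10 -3 -7

Derivation:
Start: (3, 7, -10)
Step 1: (3, 7, -10) -> (-(-10), -(3), -(7)) = (10, -3, -7)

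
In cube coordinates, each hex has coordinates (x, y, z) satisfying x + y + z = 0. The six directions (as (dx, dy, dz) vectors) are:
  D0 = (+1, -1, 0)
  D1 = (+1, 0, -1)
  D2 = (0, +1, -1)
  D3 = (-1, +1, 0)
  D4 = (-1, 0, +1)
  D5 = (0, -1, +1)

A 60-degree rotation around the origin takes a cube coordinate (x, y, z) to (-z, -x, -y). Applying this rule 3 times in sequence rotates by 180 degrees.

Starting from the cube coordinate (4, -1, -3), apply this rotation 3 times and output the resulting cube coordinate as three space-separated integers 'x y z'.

Answer: -4 1 3

Derivation:
Start: (4, -1, -3)
Step 1: (4, -1, -3) -> (-(-3), -(4), -(-1)) = (3, -4, 1)
Step 2: (3, -4, 1) -> (-(1), -(3), -(-4)) = (-1, -3, 4)
Step 3: (-1, -3, 4) -> (-(4), -(-1), -(-3)) = (-4, 1, 3)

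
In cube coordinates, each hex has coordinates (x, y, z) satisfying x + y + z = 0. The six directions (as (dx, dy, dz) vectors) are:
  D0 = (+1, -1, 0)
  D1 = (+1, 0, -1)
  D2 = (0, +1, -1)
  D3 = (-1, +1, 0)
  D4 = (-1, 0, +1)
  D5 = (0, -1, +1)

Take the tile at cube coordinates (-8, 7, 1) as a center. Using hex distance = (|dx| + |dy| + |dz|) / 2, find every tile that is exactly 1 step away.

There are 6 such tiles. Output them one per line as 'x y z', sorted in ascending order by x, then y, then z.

Answer: -9 7 2
-9 8 1
-8 6 2
-8 8 0
-7 6 1
-7 7 0

Derivation:
Walk ring at distance 1 from (-8, 7, 1):
Start at center + D4*1 = (-9, 7, 2)
  hex 0: (-9, 7, 2)
  hex 1: (-8, 6, 2)
  hex 2: (-7, 6, 1)
  hex 3: (-7, 7, 0)
  hex 4: (-8, 8, 0)
  hex 5: (-9, 8, 1)
Sorted: 6 hexes.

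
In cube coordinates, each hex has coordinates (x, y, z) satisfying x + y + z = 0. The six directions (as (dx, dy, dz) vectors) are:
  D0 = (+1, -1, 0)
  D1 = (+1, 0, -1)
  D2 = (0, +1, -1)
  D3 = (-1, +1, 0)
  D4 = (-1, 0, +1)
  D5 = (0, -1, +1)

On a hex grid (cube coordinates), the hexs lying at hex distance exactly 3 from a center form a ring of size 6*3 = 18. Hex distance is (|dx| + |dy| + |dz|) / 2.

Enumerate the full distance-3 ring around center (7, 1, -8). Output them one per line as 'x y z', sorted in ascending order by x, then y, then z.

Answer: 4 1 -5
4 2 -6
4 3 -7
4 4 -8
5 0 -5
5 4 -9
6 -1 -5
6 4 -10
7 -2 -5
7 4 -11
8 -2 -6
8 3 -11
9 -2 -7
9 2 -11
10 -2 -8
10 -1 -9
10 0 -10
10 1 -11

Derivation:
Walk ring at distance 3 from (7, 1, -8):
Start at center + D4*3 = (4, 1, -5)
  hex 0: (4, 1, -5)
  hex 1: (5, 0, -5)
  hex 2: (6, -1, -5)
  hex 3: (7, -2, -5)
  hex 4: (8, -2, -6)
  hex 5: (9, -2, -7)
  hex 6: (10, -2, -8)
  hex 7: (10, -1, -9)
  hex 8: (10, 0, -10)
  hex 9: (10, 1, -11)
  hex 10: (9, 2, -11)
  hex 11: (8, 3, -11)
  hex 12: (7, 4, -11)
  hex 13: (6, 4, -10)
  hex 14: (5, 4, -9)
  hex 15: (4, 4, -8)
  hex 16: (4, 3, -7)
  hex 17: (4, 2, -6)
Sorted: 18 hexes.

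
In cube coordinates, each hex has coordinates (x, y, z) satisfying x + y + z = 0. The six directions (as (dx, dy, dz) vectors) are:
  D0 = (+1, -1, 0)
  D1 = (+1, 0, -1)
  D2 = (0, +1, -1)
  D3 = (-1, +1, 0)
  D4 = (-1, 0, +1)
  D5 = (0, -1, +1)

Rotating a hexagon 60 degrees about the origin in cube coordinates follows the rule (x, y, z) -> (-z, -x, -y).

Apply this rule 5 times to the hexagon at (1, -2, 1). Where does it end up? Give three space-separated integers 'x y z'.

Answer: 2 -1 -1

Derivation:
Start: (1, -2, 1)
Step 1: (1, -2, 1) -> (-(1), -(1), -(-2)) = (-1, -1, 2)
Step 2: (-1, -1, 2) -> (-(2), -(-1), -(-1)) = (-2, 1, 1)
Step 3: (-2, 1, 1) -> (-(1), -(-2), -(1)) = (-1, 2, -1)
Step 4: (-1, 2, -1) -> (-(-1), -(-1), -(2)) = (1, 1, -2)
Step 5: (1, 1, -2) -> (-(-2), -(1), -(1)) = (2, -1, -1)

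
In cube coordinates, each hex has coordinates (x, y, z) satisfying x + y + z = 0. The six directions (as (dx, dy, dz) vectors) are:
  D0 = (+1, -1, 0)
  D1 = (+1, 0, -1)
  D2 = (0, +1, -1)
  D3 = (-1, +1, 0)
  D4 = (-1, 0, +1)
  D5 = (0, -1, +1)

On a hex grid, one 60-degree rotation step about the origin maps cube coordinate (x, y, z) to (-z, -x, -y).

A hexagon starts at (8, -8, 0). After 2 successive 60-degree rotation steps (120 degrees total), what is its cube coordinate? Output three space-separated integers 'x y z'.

Answer: -8 0 8

Derivation:
Start: (8, -8, 0)
Step 1: (8, -8, 0) -> (-(0), -(8), -(-8)) = (0, -8, 8)
Step 2: (0, -8, 8) -> (-(8), -(0), -(-8)) = (-8, 0, 8)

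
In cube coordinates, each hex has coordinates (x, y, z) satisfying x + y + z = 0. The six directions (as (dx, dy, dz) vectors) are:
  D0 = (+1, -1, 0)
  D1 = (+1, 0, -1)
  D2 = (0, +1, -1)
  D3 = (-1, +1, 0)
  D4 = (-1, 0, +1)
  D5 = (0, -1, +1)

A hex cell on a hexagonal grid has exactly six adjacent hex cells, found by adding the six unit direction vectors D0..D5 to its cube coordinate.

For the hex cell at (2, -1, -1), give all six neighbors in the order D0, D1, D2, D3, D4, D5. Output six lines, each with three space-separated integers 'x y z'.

Answer: 3 -2 -1
3 -1 -2
2 0 -2
1 0 -1
1 -1 0
2 -2 0

Derivation:
Center: (2, -1, -1). Add each direction:
  D0: (2, -1, -1) + (1, -1, 0) = (3, -2, -1)
  D1: (2, -1, -1) + (1, 0, -1) = (3, -1, -2)
  D2: (2, -1, -1) + (0, 1, -1) = (2, 0, -2)
  D3: (2, -1, -1) + (-1, 1, 0) = (1, 0, -1)
  D4: (2, -1, -1) + (-1, 0, 1) = (1, -1, 0)
  D5: (2, -1, -1) + (0, -1, 1) = (2, -2, 0)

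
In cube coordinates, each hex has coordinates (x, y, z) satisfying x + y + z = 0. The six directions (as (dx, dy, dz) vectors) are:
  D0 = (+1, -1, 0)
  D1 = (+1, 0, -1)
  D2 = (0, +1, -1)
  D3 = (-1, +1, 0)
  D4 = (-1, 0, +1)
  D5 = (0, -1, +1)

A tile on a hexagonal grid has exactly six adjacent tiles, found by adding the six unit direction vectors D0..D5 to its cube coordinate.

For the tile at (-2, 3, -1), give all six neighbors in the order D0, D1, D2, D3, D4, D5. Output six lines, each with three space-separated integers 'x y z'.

Answer: -1 2 -1
-1 3 -2
-2 4 -2
-3 4 -1
-3 3 0
-2 2 0

Derivation:
Center: (-2, 3, -1). Add each direction:
  D0: (-2, 3, -1) + (1, -1, 0) = (-1, 2, -1)
  D1: (-2, 3, -1) + (1, 0, -1) = (-1, 3, -2)
  D2: (-2, 3, -1) + (0, 1, -1) = (-2, 4, -2)
  D3: (-2, 3, -1) + (-1, 1, 0) = (-3, 4, -1)
  D4: (-2, 3, -1) + (-1, 0, 1) = (-3, 3, 0)
  D5: (-2, 3, -1) + (0, -1, 1) = (-2, 2, 0)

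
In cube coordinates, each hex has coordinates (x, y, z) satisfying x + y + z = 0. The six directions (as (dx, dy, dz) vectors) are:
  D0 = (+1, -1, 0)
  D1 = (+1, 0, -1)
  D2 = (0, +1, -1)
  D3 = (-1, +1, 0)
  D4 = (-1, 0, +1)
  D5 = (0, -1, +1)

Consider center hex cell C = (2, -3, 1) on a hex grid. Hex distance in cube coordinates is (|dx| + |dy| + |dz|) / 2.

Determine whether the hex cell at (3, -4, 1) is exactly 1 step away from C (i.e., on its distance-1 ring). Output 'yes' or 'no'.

|px - cx| = |3 - 2| = 1
|py - cy| = |-4 - (-3)| = 1
|pz - cz| = |1 - 1| = 0
distance = (1+1+0)/2 = 2/2 = 1
radius = 1; distance == radius -> yes

Answer: yes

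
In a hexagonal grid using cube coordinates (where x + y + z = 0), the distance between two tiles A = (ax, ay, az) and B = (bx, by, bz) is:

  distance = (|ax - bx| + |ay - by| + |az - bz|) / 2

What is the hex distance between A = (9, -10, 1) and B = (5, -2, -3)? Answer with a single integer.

Answer: 8

Derivation:
|ax - bx| = |9 - 5| = 4
|ay - by| = |-10 - (-2)| = 8
|az - bz| = |1 - (-3)| = 4
distance = (4 + 8 + 4) / 2 = 16 / 2 = 8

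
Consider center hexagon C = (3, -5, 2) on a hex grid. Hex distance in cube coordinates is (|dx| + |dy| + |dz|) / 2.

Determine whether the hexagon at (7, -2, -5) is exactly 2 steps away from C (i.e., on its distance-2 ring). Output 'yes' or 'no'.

|px - cx| = |7 - 3| = 4
|py - cy| = |-2 - (-5)| = 3
|pz - cz| = |-5 - 2| = 7
distance = (4+3+7)/2 = 14/2 = 7
radius = 2; distance != radius -> no

Answer: no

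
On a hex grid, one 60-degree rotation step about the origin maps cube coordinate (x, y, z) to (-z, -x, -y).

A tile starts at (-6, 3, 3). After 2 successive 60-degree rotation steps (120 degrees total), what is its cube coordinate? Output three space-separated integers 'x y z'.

Start: (-6, 3, 3)
Step 1: (-6, 3, 3) -> (-(3), -(-6), -(3)) = (-3, 6, -3)
Step 2: (-3, 6, -3) -> (-(-3), -(-3), -(6)) = (3, 3, -6)

Answer: 3 3 -6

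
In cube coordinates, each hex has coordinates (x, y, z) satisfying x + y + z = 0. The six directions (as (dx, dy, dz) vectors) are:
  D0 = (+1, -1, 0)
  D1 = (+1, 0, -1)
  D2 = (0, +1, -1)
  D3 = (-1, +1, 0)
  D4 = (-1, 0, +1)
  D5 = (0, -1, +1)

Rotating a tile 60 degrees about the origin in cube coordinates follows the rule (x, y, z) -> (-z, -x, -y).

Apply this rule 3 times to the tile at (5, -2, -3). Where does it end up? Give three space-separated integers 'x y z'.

Start: (5, -2, -3)
Step 1: (5, -2, -3) -> (-(-3), -(5), -(-2)) = (3, -5, 2)
Step 2: (3, -5, 2) -> (-(2), -(3), -(-5)) = (-2, -3, 5)
Step 3: (-2, -3, 5) -> (-(5), -(-2), -(-3)) = (-5, 2, 3)

Answer: -5 2 3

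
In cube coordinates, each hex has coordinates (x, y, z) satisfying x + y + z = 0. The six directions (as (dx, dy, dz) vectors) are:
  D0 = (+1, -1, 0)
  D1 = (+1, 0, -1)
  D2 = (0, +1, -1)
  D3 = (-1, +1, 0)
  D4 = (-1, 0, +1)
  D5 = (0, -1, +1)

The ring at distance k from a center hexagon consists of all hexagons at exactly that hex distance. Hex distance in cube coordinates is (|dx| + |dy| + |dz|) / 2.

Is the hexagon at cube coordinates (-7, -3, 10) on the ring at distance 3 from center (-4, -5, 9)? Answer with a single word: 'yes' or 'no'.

Answer: yes

Derivation:
|px - cx| = |-7 - (-4)| = 3
|py - cy| = |-3 - (-5)| = 2
|pz - cz| = |10 - 9| = 1
distance = (3+2+1)/2 = 6/2 = 3
radius = 3; distance == radius -> yes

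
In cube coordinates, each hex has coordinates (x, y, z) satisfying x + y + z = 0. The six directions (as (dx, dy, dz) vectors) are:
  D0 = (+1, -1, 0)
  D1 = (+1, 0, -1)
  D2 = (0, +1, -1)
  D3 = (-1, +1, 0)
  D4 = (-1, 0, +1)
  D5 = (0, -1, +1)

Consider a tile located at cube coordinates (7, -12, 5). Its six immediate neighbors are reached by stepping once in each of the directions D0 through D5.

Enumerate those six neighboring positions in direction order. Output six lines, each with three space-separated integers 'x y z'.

Answer: 8 -13 5
8 -12 4
7 -11 4
6 -11 5
6 -12 6
7 -13 6

Derivation:
Center: (7, -12, 5). Add each direction:
  D0: (7, -12, 5) + (1, -1, 0) = (8, -13, 5)
  D1: (7, -12, 5) + (1, 0, -1) = (8, -12, 4)
  D2: (7, -12, 5) + (0, 1, -1) = (7, -11, 4)
  D3: (7, -12, 5) + (-1, 1, 0) = (6, -11, 5)
  D4: (7, -12, 5) + (-1, 0, 1) = (6, -12, 6)
  D5: (7, -12, 5) + (0, -1, 1) = (7, -13, 6)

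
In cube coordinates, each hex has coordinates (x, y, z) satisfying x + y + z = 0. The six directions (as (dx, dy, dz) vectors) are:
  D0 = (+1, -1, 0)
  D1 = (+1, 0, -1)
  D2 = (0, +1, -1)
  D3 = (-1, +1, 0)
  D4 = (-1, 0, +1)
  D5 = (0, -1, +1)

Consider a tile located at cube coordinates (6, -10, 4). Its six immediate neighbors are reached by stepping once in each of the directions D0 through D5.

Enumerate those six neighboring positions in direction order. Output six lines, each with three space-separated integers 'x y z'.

Answer: 7 -11 4
7 -10 3
6 -9 3
5 -9 4
5 -10 5
6 -11 5

Derivation:
Center: (6, -10, 4). Add each direction:
  D0: (6, -10, 4) + (1, -1, 0) = (7, -11, 4)
  D1: (6, -10, 4) + (1, 0, -1) = (7, -10, 3)
  D2: (6, -10, 4) + (0, 1, -1) = (6, -9, 3)
  D3: (6, -10, 4) + (-1, 1, 0) = (5, -9, 4)
  D4: (6, -10, 4) + (-1, 0, 1) = (5, -10, 5)
  D5: (6, -10, 4) + (0, -1, 1) = (6, -11, 5)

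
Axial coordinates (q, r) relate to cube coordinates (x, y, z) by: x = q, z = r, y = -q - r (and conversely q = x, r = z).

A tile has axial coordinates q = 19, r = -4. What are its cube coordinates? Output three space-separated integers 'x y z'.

x = q = 19
z = r = -4
y = -x - z = -(19) - (-4) = -15

Answer: 19 -15 -4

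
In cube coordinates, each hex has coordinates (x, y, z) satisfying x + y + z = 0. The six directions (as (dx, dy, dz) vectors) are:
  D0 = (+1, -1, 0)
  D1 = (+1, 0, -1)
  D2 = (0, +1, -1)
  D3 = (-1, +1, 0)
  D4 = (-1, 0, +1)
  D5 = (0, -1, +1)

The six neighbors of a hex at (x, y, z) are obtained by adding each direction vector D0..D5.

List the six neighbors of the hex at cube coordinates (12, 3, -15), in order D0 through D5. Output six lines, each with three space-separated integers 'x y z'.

Center: (12, 3, -15). Add each direction:
  D0: (12, 3, -15) + (1, -1, 0) = (13, 2, -15)
  D1: (12, 3, -15) + (1, 0, -1) = (13, 3, -16)
  D2: (12, 3, -15) + (0, 1, -1) = (12, 4, -16)
  D3: (12, 3, -15) + (-1, 1, 0) = (11, 4, -15)
  D4: (12, 3, -15) + (-1, 0, 1) = (11, 3, -14)
  D5: (12, 3, -15) + (0, -1, 1) = (12, 2, -14)

Answer: 13 2 -15
13 3 -16
12 4 -16
11 4 -15
11 3 -14
12 2 -14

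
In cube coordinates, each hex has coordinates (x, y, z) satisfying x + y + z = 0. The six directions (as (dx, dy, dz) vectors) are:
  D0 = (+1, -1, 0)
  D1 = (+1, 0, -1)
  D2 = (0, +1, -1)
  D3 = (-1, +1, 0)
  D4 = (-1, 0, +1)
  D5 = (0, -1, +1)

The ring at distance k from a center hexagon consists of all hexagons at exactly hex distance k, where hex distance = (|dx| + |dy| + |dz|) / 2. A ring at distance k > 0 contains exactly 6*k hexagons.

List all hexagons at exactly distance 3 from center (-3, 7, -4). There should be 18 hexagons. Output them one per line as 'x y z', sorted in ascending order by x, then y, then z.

Answer: -6 7 -1
-6 8 -2
-6 9 -3
-6 10 -4
-5 6 -1
-5 10 -5
-4 5 -1
-4 10 -6
-3 4 -1
-3 10 -7
-2 4 -2
-2 9 -7
-1 4 -3
-1 8 -7
0 4 -4
0 5 -5
0 6 -6
0 7 -7

Derivation:
Walk ring at distance 3 from (-3, 7, -4):
Start at center + D4*3 = (-6, 7, -1)
  hex 0: (-6, 7, -1)
  hex 1: (-5, 6, -1)
  hex 2: (-4, 5, -1)
  hex 3: (-3, 4, -1)
  hex 4: (-2, 4, -2)
  hex 5: (-1, 4, -3)
  hex 6: (0, 4, -4)
  hex 7: (0, 5, -5)
  hex 8: (0, 6, -6)
  hex 9: (0, 7, -7)
  hex 10: (-1, 8, -7)
  hex 11: (-2, 9, -7)
  hex 12: (-3, 10, -7)
  hex 13: (-4, 10, -6)
  hex 14: (-5, 10, -5)
  hex 15: (-6, 10, -4)
  hex 16: (-6, 9, -3)
  hex 17: (-6, 8, -2)
Sorted: 18 hexes.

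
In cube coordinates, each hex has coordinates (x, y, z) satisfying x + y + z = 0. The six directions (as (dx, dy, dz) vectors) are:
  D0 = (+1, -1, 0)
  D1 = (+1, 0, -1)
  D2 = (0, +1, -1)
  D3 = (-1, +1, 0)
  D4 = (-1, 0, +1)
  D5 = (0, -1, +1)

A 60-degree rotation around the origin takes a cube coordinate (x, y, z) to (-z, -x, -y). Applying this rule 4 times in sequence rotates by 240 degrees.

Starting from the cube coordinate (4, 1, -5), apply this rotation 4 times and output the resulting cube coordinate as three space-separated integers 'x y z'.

Answer: -5 4 1

Derivation:
Start: (4, 1, -5)
Step 1: (4, 1, -5) -> (-(-5), -(4), -(1)) = (5, -4, -1)
Step 2: (5, -4, -1) -> (-(-1), -(5), -(-4)) = (1, -5, 4)
Step 3: (1, -5, 4) -> (-(4), -(1), -(-5)) = (-4, -1, 5)
Step 4: (-4, -1, 5) -> (-(5), -(-4), -(-1)) = (-5, 4, 1)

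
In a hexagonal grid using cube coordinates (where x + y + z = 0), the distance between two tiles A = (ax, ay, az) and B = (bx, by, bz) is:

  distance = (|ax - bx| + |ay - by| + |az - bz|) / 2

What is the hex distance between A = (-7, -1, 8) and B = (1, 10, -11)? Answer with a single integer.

Answer: 19

Derivation:
|ax - bx| = |-7 - 1| = 8
|ay - by| = |-1 - 10| = 11
|az - bz| = |8 - (-11)| = 19
distance = (8 + 11 + 19) / 2 = 38 / 2 = 19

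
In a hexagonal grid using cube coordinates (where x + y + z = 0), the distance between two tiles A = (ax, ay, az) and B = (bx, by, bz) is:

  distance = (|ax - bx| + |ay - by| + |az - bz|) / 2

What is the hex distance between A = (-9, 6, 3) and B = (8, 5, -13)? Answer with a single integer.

Answer: 17

Derivation:
|ax - bx| = |-9 - 8| = 17
|ay - by| = |6 - 5| = 1
|az - bz| = |3 - (-13)| = 16
distance = (17 + 1 + 16) / 2 = 34 / 2 = 17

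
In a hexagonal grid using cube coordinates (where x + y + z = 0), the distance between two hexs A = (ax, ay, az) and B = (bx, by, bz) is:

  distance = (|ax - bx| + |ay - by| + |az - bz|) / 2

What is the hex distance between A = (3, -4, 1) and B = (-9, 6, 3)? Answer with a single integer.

Answer: 12

Derivation:
|ax - bx| = |3 - (-9)| = 12
|ay - by| = |-4 - 6| = 10
|az - bz| = |1 - 3| = 2
distance = (12 + 10 + 2) / 2 = 24 / 2 = 12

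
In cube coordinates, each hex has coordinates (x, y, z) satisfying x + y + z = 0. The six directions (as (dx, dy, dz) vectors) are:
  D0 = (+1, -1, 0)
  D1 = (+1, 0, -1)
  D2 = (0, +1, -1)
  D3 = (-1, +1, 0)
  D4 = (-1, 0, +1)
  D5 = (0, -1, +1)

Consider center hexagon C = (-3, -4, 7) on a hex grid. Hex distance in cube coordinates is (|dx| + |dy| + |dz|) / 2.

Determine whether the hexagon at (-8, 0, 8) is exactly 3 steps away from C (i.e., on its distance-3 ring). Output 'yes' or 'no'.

|px - cx| = |-8 - (-3)| = 5
|py - cy| = |0 - (-4)| = 4
|pz - cz| = |8 - 7| = 1
distance = (5+4+1)/2 = 10/2 = 5
radius = 3; distance != radius -> no

Answer: no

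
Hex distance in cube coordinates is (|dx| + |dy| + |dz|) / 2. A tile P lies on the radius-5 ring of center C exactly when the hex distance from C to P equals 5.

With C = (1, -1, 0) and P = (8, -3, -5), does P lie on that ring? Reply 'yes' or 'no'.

Answer: no

Derivation:
|px - cx| = |8 - 1| = 7
|py - cy| = |-3 - (-1)| = 2
|pz - cz| = |-5 - 0| = 5
distance = (7+2+5)/2 = 14/2 = 7
radius = 5; distance != radius -> no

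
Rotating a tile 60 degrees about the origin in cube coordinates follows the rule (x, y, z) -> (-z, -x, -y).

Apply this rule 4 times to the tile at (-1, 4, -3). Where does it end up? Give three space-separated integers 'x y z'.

Start: (-1, 4, -3)
Step 1: (-1, 4, -3) -> (-(-3), -(-1), -(4)) = (3, 1, -4)
Step 2: (3, 1, -4) -> (-(-4), -(3), -(1)) = (4, -3, -1)
Step 3: (4, -3, -1) -> (-(-1), -(4), -(-3)) = (1, -4, 3)
Step 4: (1, -4, 3) -> (-(3), -(1), -(-4)) = (-3, -1, 4)

Answer: -3 -1 4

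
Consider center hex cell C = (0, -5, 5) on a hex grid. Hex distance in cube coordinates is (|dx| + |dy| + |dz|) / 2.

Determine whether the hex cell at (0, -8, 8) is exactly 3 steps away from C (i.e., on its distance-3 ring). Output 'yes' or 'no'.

Answer: yes

Derivation:
|px - cx| = |0 - 0| = 0
|py - cy| = |-8 - (-5)| = 3
|pz - cz| = |8 - 5| = 3
distance = (0+3+3)/2 = 6/2 = 3
radius = 3; distance == radius -> yes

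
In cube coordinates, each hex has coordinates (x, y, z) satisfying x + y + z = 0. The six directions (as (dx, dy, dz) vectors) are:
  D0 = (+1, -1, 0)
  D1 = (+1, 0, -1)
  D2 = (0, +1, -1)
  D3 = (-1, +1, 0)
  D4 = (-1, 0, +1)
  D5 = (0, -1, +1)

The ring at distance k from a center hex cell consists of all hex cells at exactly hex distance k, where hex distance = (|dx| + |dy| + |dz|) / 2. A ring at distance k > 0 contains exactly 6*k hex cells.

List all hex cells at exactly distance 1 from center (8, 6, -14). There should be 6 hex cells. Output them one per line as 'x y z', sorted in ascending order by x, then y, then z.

Answer: 7 6 -13
7 7 -14
8 5 -13
8 7 -15
9 5 -14
9 6 -15

Derivation:
Walk ring at distance 1 from (8, 6, -14):
Start at center + D4*1 = (7, 6, -13)
  hex 0: (7, 6, -13)
  hex 1: (8, 5, -13)
  hex 2: (9, 5, -14)
  hex 3: (9, 6, -15)
  hex 4: (8, 7, -15)
  hex 5: (7, 7, -14)
Sorted: 6 hexes.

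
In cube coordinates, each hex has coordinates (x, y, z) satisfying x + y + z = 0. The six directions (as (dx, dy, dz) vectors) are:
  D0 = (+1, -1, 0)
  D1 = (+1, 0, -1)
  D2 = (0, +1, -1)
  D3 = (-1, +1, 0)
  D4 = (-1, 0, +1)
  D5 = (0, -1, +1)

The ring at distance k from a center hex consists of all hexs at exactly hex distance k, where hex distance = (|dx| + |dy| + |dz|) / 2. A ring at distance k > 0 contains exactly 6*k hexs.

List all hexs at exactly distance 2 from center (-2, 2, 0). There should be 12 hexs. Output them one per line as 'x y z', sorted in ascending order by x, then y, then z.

Walk ring at distance 2 from (-2, 2, 0):
Start at center + D4*2 = (-4, 2, 2)
  hex 0: (-4, 2, 2)
  hex 1: (-3, 1, 2)
  hex 2: (-2, 0, 2)
  hex 3: (-1, 0, 1)
  hex 4: (0, 0, 0)
  hex 5: (0, 1, -1)
  hex 6: (0, 2, -2)
  hex 7: (-1, 3, -2)
  hex 8: (-2, 4, -2)
  hex 9: (-3, 4, -1)
  hex 10: (-4, 4, 0)
  hex 11: (-4, 3, 1)
Sorted: 12 hexes.

Answer: -4 2 2
-4 3 1
-4 4 0
-3 1 2
-3 4 -1
-2 0 2
-2 4 -2
-1 0 1
-1 3 -2
0 0 0
0 1 -1
0 2 -2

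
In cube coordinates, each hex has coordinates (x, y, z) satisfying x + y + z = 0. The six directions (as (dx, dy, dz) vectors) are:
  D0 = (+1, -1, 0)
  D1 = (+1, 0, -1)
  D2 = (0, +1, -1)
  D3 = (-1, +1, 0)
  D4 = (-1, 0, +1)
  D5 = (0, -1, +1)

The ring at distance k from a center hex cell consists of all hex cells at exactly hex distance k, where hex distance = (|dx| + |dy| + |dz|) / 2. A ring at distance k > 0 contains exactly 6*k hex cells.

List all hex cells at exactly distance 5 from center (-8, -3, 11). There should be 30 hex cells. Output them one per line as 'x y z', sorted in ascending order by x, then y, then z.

Walk ring at distance 5 from (-8, -3, 11):
Start at center + D4*5 = (-13, -3, 16)
  hex 0: (-13, -3, 16)
  hex 1: (-12, -4, 16)
  hex 2: (-11, -5, 16)
  hex 3: (-10, -6, 16)
  hex 4: (-9, -7, 16)
  hex 5: (-8, -8, 16)
  hex 6: (-7, -8, 15)
  hex 7: (-6, -8, 14)
  hex 8: (-5, -8, 13)
  hex 9: (-4, -8, 12)
  hex 10: (-3, -8, 11)
  hex 11: (-3, -7, 10)
  hex 12: (-3, -6, 9)
  hex 13: (-3, -5, 8)
  hex 14: (-3, -4, 7)
  hex 15: (-3, -3, 6)
  hex 16: (-4, -2, 6)
  hex 17: (-5, -1, 6)
  hex 18: (-6, 0, 6)
  hex 19: (-7, 1, 6)
  hex 20: (-8, 2, 6)
  hex 21: (-9, 2, 7)
  hex 22: (-10, 2, 8)
  hex 23: (-11, 2, 9)
  hex 24: (-12, 2, 10)
  hex 25: (-13, 2, 11)
  hex 26: (-13, 1, 12)
  hex 27: (-13, 0, 13)
  hex 28: (-13, -1, 14)
  hex 29: (-13, -2, 15)
Sorted: 30 hexes.

Answer: -13 -3 16
-13 -2 15
-13 -1 14
-13 0 13
-13 1 12
-13 2 11
-12 -4 16
-12 2 10
-11 -5 16
-11 2 9
-10 -6 16
-10 2 8
-9 -7 16
-9 2 7
-8 -8 16
-8 2 6
-7 -8 15
-7 1 6
-6 -8 14
-6 0 6
-5 -8 13
-5 -1 6
-4 -8 12
-4 -2 6
-3 -8 11
-3 -7 10
-3 -6 9
-3 -5 8
-3 -4 7
-3 -3 6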